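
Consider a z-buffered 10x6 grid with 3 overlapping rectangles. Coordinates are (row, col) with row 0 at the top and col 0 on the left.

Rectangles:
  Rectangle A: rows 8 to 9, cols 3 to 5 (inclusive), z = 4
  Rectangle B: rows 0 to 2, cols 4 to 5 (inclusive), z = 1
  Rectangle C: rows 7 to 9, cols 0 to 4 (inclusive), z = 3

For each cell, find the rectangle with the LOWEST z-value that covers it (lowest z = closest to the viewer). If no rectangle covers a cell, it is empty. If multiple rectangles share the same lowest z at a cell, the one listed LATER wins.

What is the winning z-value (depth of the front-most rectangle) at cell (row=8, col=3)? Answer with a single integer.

Check cell (8,3):
  A: rows 8-9 cols 3-5 z=4 -> covers; best now A (z=4)
  B: rows 0-2 cols 4-5 -> outside (row miss)
  C: rows 7-9 cols 0-4 z=3 -> covers; best now C (z=3)
Winner: C at z=3

Answer: 3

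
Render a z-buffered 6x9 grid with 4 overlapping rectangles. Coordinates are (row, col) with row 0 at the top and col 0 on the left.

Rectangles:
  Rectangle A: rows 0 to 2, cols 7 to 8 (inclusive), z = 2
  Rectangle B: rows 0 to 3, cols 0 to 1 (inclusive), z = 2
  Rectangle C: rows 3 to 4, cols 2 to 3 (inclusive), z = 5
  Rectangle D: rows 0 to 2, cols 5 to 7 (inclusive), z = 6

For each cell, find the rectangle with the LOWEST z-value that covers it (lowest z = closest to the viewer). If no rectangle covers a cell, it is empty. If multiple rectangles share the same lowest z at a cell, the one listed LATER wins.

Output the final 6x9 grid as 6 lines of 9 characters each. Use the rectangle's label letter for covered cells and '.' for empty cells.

BB...DDAA
BB...DDAA
BB...DDAA
BBCC.....
..CC.....
.........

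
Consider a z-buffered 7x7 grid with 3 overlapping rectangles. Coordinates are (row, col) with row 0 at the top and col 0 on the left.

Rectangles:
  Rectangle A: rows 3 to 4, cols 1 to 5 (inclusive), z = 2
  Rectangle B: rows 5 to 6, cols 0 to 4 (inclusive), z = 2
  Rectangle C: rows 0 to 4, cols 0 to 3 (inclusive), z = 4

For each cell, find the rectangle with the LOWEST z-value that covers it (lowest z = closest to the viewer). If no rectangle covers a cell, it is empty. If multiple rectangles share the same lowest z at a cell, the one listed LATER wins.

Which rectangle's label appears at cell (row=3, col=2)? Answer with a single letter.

Answer: A

Derivation:
Check cell (3,2):
  A: rows 3-4 cols 1-5 z=2 -> covers; best now A (z=2)
  B: rows 5-6 cols 0-4 -> outside (row miss)
  C: rows 0-4 cols 0-3 z=4 -> covers; best now A (z=2)
Winner: A at z=2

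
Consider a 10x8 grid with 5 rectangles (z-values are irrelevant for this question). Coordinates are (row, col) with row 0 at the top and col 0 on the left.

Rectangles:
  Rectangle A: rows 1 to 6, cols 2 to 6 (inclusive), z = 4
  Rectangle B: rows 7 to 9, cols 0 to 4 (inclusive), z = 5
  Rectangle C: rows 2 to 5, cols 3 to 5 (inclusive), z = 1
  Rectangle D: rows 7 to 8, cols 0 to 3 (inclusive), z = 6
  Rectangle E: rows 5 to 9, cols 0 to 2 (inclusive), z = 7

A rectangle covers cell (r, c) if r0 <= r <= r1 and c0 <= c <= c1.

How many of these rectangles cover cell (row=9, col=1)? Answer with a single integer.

Check cell (9,1):
  A: rows 1-6 cols 2-6 -> outside (row miss)
  B: rows 7-9 cols 0-4 -> covers
  C: rows 2-5 cols 3-5 -> outside (row miss)
  D: rows 7-8 cols 0-3 -> outside (row miss)
  E: rows 5-9 cols 0-2 -> covers
Count covering = 2

Answer: 2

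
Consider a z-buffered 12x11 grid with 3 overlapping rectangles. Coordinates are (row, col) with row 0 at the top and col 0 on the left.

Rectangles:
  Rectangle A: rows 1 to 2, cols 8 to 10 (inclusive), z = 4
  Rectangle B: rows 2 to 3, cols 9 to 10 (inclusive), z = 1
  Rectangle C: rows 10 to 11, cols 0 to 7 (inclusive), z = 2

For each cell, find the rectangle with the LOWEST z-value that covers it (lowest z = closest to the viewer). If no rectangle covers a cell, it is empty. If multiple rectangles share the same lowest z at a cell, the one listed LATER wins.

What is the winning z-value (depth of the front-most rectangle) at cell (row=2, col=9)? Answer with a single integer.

Check cell (2,9):
  A: rows 1-2 cols 8-10 z=4 -> covers; best now A (z=4)
  B: rows 2-3 cols 9-10 z=1 -> covers; best now B (z=1)
  C: rows 10-11 cols 0-7 -> outside (row miss)
Winner: B at z=1

Answer: 1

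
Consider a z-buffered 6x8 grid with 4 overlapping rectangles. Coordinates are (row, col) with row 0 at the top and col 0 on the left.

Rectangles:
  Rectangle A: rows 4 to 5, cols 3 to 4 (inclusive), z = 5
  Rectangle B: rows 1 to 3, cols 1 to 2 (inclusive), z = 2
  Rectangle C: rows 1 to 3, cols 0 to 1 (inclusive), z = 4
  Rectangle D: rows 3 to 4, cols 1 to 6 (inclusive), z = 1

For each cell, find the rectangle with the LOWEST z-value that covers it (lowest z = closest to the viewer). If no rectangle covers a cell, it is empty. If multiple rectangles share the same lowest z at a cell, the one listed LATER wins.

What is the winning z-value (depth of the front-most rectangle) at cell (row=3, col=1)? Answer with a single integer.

Answer: 1

Derivation:
Check cell (3,1):
  A: rows 4-5 cols 3-4 -> outside (row miss)
  B: rows 1-3 cols 1-2 z=2 -> covers; best now B (z=2)
  C: rows 1-3 cols 0-1 z=4 -> covers; best now B (z=2)
  D: rows 3-4 cols 1-6 z=1 -> covers; best now D (z=1)
Winner: D at z=1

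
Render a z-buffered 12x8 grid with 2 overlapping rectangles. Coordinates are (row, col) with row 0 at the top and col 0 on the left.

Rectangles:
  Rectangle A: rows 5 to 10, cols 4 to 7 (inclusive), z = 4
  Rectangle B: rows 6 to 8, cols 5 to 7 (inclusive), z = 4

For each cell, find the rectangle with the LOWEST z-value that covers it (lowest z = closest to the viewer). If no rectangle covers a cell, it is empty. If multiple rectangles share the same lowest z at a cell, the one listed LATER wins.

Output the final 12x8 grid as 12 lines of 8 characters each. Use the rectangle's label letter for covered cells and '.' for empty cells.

........
........
........
........
........
....AAAA
....ABBB
....ABBB
....ABBB
....AAAA
....AAAA
........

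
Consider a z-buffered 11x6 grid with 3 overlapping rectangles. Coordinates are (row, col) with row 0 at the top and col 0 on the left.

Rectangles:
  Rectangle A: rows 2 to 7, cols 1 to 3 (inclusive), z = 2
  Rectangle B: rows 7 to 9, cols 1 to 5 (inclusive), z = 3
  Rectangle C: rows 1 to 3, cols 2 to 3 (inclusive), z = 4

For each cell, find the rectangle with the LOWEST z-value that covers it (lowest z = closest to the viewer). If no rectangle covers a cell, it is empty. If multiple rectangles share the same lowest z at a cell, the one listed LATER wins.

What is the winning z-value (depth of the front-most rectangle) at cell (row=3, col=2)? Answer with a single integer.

Answer: 2

Derivation:
Check cell (3,2):
  A: rows 2-7 cols 1-3 z=2 -> covers; best now A (z=2)
  B: rows 7-9 cols 1-5 -> outside (row miss)
  C: rows 1-3 cols 2-3 z=4 -> covers; best now A (z=2)
Winner: A at z=2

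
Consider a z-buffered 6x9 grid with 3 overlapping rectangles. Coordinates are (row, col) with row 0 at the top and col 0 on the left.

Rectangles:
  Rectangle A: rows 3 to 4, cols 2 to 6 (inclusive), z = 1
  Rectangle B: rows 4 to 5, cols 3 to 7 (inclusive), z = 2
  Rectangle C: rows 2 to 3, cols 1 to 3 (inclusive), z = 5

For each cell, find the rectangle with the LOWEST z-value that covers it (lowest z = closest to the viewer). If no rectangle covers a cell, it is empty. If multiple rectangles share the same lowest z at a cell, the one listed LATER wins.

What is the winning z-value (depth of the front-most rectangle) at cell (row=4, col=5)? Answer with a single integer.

Check cell (4,5):
  A: rows 3-4 cols 2-6 z=1 -> covers; best now A (z=1)
  B: rows 4-5 cols 3-7 z=2 -> covers; best now A (z=1)
  C: rows 2-3 cols 1-3 -> outside (row miss)
Winner: A at z=1

Answer: 1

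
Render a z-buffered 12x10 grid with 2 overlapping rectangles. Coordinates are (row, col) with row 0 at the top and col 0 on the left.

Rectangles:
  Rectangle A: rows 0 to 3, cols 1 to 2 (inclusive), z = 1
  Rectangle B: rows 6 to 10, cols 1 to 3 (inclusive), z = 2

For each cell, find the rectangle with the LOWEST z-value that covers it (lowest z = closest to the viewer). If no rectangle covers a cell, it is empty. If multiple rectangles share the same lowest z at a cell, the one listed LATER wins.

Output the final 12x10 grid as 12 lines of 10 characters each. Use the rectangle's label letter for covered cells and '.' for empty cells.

.AA.......
.AA.......
.AA.......
.AA.......
..........
..........
.BBB......
.BBB......
.BBB......
.BBB......
.BBB......
..........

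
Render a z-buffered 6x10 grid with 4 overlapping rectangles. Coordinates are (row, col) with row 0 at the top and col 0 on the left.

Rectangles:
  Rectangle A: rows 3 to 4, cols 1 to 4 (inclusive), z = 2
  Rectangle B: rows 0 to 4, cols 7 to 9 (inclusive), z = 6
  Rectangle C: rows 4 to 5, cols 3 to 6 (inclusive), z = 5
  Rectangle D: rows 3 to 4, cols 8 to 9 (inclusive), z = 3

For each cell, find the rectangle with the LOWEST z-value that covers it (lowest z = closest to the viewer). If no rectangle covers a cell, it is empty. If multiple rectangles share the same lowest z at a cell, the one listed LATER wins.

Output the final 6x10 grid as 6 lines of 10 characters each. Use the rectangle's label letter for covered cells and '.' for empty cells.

.......BBB
.......BBB
.......BBB
.AAAA..BDD
.AAAACCBDD
...CCCC...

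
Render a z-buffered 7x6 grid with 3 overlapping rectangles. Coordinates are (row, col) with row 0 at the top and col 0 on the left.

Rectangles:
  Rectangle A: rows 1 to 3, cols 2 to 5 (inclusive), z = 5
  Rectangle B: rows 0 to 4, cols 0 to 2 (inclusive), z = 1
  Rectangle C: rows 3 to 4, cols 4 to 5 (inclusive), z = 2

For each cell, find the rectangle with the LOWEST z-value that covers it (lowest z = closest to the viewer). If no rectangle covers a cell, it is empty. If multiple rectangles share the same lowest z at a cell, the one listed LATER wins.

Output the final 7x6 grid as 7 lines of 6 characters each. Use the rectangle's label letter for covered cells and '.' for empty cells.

BBB...
BBBAAA
BBBAAA
BBBACC
BBB.CC
......
......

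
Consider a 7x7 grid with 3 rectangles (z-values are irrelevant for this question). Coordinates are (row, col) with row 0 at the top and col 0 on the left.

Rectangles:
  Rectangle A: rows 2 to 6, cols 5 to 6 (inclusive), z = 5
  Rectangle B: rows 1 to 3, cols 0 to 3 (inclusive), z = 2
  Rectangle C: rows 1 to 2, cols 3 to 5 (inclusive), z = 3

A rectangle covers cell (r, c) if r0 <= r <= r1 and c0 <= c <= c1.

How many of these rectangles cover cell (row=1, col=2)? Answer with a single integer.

Check cell (1,2):
  A: rows 2-6 cols 5-6 -> outside (row miss)
  B: rows 1-3 cols 0-3 -> covers
  C: rows 1-2 cols 3-5 -> outside (col miss)
Count covering = 1

Answer: 1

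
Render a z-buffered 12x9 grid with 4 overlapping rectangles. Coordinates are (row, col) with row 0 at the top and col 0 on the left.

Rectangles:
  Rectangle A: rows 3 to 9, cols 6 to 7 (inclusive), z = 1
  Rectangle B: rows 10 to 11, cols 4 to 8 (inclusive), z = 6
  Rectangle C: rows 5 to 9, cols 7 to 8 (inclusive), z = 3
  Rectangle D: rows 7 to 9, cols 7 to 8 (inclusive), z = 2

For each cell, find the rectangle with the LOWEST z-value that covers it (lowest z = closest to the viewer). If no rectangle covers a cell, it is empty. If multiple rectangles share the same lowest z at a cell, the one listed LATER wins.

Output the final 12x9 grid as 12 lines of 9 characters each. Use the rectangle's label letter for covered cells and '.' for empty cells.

.........
.........
.........
......AA.
......AA.
......AAC
......AAC
......AAD
......AAD
......AAD
....BBBBB
....BBBBB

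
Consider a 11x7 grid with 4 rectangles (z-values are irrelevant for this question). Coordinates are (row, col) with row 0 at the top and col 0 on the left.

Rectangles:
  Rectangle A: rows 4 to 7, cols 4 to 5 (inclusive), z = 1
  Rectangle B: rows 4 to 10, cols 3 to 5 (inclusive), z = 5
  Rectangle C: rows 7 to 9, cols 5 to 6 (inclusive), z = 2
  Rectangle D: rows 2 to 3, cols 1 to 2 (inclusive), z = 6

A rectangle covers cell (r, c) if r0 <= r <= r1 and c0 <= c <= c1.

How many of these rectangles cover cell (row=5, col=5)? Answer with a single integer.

Answer: 2

Derivation:
Check cell (5,5):
  A: rows 4-7 cols 4-5 -> covers
  B: rows 4-10 cols 3-5 -> covers
  C: rows 7-9 cols 5-6 -> outside (row miss)
  D: rows 2-3 cols 1-2 -> outside (row miss)
Count covering = 2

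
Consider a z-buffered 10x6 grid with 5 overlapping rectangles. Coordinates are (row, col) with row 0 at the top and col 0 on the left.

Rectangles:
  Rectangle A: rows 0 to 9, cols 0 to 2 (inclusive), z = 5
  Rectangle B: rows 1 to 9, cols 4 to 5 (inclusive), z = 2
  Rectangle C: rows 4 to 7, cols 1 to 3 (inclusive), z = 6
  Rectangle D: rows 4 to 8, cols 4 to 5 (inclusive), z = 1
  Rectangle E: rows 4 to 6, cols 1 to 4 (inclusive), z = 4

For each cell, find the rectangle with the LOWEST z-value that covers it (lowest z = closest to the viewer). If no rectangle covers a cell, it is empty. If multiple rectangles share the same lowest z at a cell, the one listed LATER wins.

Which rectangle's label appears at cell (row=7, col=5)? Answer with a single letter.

Answer: D

Derivation:
Check cell (7,5):
  A: rows 0-9 cols 0-2 -> outside (col miss)
  B: rows 1-9 cols 4-5 z=2 -> covers; best now B (z=2)
  C: rows 4-7 cols 1-3 -> outside (col miss)
  D: rows 4-8 cols 4-5 z=1 -> covers; best now D (z=1)
  E: rows 4-6 cols 1-4 -> outside (row miss)
Winner: D at z=1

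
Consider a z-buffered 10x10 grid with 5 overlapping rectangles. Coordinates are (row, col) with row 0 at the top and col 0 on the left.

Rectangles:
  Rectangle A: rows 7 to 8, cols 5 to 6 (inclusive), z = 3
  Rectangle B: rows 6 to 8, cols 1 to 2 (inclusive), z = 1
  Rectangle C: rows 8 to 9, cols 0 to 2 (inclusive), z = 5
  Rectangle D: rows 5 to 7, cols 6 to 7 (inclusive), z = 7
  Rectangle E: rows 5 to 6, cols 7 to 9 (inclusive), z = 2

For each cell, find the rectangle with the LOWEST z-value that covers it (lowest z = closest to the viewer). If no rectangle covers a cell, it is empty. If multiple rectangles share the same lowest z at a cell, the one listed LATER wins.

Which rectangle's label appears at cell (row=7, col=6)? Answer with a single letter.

Answer: A

Derivation:
Check cell (7,6):
  A: rows 7-8 cols 5-6 z=3 -> covers; best now A (z=3)
  B: rows 6-8 cols 1-2 -> outside (col miss)
  C: rows 8-9 cols 0-2 -> outside (row miss)
  D: rows 5-7 cols 6-7 z=7 -> covers; best now A (z=3)
  E: rows 5-6 cols 7-9 -> outside (row miss)
Winner: A at z=3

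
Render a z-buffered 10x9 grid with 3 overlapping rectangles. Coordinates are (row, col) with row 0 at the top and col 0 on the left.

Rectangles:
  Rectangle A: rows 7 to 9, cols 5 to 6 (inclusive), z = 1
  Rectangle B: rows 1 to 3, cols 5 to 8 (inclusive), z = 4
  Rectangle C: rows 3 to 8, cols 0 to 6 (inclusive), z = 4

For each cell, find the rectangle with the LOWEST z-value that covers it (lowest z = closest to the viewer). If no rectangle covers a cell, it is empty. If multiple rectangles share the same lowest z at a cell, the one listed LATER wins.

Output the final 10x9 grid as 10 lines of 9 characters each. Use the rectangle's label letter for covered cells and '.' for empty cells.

.........
.....BBBB
.....BBBB
CCCCCCCBB
CCCCCCC..
CCCCCCC..
CCCCCCC..
CCCCCAA..
CCCCCAA..
.....AA..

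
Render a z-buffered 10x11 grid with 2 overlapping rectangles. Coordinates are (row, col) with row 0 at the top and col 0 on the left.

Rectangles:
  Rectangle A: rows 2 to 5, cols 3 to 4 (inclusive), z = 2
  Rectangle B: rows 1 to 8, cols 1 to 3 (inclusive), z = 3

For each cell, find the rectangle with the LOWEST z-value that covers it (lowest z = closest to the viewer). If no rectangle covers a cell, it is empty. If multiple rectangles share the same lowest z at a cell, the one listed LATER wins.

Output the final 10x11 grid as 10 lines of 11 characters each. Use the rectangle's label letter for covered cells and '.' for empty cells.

...........
.BBB.......
.BBAA......
.BBAA......
.BBAA......
.BBAA......
.BBB.......
.BBB.......
.BBB.......
...........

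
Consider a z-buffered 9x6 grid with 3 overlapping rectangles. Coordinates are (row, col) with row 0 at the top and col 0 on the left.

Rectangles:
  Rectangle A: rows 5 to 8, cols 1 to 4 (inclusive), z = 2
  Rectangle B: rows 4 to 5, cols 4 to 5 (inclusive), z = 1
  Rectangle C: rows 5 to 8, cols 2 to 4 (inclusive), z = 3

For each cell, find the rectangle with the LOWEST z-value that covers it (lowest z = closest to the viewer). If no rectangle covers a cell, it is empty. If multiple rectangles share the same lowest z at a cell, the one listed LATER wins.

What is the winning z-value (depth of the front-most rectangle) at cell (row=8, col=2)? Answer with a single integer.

Check cell (8,2):
  A: rows 5-8 cols 1-4 z=2 -> covers; best now A (z=2)
  B: rows 4-5 cols 4-5 -> outside (row miss)
  C: rows 5-8 cols 2-4 z=3 -> covers; best now A (z=2)
Winner: A at z=2

Answer: 2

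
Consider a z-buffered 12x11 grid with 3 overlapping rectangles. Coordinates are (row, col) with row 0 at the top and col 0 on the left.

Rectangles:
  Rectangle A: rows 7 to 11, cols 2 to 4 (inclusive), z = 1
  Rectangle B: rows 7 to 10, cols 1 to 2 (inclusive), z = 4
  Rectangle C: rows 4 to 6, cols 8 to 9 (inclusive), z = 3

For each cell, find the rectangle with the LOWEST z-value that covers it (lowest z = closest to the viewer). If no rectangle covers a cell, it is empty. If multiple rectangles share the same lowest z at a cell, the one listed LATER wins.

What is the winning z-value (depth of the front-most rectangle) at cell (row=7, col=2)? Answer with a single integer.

Check cell (7,2):
  A: rows 7-11 cols 2-4 z=1 -> covers; best now A (z=1)
  B: rows 7-10 cols 1-2 z=4 -> covers; best now A (z=1)
  C: rows 4-6 cols 8-9 -> outside (row miss)
Winner: A at z=1

Answer: 1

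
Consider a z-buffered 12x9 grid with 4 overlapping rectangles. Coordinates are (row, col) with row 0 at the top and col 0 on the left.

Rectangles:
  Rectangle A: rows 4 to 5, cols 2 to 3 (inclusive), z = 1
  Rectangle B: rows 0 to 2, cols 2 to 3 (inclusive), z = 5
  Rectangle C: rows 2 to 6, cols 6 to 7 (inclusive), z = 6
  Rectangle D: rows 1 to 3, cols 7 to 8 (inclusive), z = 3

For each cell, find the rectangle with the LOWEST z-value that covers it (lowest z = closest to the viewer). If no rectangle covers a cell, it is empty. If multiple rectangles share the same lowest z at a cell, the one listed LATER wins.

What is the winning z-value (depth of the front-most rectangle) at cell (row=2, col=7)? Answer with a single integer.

Answer: 3

Derivation:
Check cell (2,7):
  A: rows 4-5 cols 2-3 -> outside (row miss)
  B: rows 0-2 cols 2-3 -> outside (col miss)
  C: rows 2-6 cols 6-7 z=6 -> covers; best now C (z=6)
  D: rows 1-3 cols 7-8 z=3 -> covers; best now D (z=3)
Winner: D at z=3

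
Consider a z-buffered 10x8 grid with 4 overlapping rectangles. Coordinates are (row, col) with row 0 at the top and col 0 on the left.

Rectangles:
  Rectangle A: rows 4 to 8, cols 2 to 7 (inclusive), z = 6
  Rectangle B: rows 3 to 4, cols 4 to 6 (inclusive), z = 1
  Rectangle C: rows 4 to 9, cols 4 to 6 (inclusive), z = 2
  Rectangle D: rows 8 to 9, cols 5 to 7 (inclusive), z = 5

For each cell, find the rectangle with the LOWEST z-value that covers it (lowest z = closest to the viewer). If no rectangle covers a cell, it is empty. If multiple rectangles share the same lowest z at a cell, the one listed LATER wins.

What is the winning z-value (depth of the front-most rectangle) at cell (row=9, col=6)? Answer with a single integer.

Check cell (9,6):
  A: rows 4-8 cols 2-7 -> outside (row miss)
  B: rows 3-4 cols 4-6 -> outside (row miss)
  C: rows 4-9 cols 4-6 z=2 -> covers; best now C (z=2)
  D: rows 8-9 cols 5-7 z=5 -> covers; best now C (z=2)
Winner: C at z=2

Answer: 2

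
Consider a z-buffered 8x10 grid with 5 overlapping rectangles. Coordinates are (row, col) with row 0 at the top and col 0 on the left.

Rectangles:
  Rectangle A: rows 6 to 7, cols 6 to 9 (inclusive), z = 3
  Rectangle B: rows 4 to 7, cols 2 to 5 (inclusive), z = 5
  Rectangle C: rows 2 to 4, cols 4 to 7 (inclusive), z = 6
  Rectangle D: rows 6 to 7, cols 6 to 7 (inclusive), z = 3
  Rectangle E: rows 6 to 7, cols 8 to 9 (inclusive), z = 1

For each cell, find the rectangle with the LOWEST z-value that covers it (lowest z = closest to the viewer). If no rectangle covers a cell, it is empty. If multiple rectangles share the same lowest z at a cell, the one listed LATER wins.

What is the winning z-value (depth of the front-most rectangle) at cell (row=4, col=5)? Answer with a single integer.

Check cell (4,5):
  A: rows 6-7 cols 6-9 -> outside (row miss)
  B: rows 4-7 cols 2-5 z=5 -> covers; best now B (z=5)
  C: rows 2-4 cols 4-7 z=6 -> covers; best now B (z=5)
  D: rows 6-7 cols 6-7 -> outside (row miss)
  E: rows 6-7 cols 8-9 -> outside (row miss)
Winner: B at z=5

Answer: 5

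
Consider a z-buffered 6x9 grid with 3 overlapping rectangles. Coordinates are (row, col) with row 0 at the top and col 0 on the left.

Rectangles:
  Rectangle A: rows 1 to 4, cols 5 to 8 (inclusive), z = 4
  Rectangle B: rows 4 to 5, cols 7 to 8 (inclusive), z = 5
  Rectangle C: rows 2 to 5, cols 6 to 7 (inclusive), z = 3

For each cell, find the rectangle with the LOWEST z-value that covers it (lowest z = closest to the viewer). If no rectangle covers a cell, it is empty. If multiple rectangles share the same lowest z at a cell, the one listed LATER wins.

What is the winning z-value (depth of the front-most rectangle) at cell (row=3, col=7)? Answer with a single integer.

Check cell (3,7):
  A: rows 1-4 cols 5-8 z=4 -> covers; best now A (z=4)
  B: rows 4-5 cols 7-8 -> outside (row miss)
  C: rows 2-5 cols 6-7 z=3 -> covers; best now C (z=3)
Winner: C at z=3

Answer: 3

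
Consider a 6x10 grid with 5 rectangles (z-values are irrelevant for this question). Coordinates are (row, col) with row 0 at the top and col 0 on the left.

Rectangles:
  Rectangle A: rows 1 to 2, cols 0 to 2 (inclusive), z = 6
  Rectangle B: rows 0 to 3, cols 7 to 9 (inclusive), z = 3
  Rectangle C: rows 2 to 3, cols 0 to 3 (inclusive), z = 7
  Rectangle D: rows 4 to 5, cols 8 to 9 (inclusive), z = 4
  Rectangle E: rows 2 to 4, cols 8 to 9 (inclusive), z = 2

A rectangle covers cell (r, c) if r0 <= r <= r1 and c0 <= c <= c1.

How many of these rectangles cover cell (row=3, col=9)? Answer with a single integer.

Check cell (3,9):
  A: rows 1-2 cols 0-2 -> outside (row miss)
  B: rows 0-3 cols 7-9 -> covers
  C: rows 2-3 cols 0-3 -> outside (col miss)
  D: rows 4-5 cols 8-9 -> outside (row miss)
  E: rows 2-4 cols 8-9 -> covers
Count covering = 2

Answer: 2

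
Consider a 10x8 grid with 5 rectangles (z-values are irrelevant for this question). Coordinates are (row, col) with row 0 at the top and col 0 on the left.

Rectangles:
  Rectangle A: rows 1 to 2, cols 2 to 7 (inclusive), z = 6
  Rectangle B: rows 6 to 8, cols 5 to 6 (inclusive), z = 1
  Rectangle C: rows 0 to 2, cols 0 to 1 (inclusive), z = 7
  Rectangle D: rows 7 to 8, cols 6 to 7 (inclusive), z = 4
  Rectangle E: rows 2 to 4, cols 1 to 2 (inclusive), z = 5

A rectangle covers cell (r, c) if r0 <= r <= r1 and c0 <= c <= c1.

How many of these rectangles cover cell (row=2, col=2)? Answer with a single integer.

Check cell (2,2):
  A: rows 1-2 cols 2-7 -> covers
  B: rows 6-8 cols 5-6 -> outside (row miss)
  C: rows 0-2 cols 0-1 -> outside (col miss)
  D: rows 7-8 cols 6-7 -> outside (row miss)
  E: rows 2-4 cols 1-2 -> covers
Count covering = 2

Answer: 2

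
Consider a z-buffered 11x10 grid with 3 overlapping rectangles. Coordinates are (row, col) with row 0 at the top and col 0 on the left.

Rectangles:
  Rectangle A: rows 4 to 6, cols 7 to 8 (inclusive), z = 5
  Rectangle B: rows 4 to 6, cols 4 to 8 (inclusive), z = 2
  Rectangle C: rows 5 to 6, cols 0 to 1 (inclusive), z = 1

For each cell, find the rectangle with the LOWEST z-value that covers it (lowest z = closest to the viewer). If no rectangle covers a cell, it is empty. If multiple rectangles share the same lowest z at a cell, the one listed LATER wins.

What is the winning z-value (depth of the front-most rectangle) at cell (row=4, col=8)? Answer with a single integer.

Check cell (4,8):
  A: rows 4-6 cols 7-8 z=5 -> covers; best now A (z=5)
  B: rows 4-6 cols 4-8 z=2 -> covers; best now B (z=2)
  C: rows 5-6 cols 0-1 -> outside (row miss)
Winner: B at z=2

Answer: 2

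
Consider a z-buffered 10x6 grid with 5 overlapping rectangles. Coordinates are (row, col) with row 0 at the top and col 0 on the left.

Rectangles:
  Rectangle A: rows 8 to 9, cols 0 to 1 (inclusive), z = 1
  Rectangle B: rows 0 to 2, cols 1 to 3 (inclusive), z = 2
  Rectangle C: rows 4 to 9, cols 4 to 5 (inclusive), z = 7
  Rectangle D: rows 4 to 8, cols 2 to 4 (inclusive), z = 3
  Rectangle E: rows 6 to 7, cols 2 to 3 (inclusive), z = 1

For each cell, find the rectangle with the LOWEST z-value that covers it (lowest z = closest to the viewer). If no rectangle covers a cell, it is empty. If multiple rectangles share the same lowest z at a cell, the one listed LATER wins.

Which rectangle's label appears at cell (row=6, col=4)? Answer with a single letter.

Check cell (6,4):
  A: rows 8-9 cols 0-1 -> outside (row miss)
  B: rows 0-2 cols 1-3 -> outside (row miss)
  C: rows 4-9 cols 4-5 z=7 -> covers; best now C (z=7)
  D: rows 4-8 cols 2-4 z=3 -> covers; best now D (z=3)
  E: rows 6-7 cols 2-3 -> outside (col miss)
Winner: D at z=3

Answer: D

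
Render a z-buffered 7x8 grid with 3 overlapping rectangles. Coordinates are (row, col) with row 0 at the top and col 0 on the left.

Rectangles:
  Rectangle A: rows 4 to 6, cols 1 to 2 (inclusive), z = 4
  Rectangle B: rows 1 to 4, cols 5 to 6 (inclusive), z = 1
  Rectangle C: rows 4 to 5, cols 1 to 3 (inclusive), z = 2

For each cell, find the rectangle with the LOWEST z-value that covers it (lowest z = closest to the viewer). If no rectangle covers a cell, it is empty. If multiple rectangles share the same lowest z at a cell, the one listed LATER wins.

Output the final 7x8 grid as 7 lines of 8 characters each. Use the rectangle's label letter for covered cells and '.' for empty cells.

........
.....BB.
.....BB.
.....BB.
.CCC.BB.
.CCC....
.AA.....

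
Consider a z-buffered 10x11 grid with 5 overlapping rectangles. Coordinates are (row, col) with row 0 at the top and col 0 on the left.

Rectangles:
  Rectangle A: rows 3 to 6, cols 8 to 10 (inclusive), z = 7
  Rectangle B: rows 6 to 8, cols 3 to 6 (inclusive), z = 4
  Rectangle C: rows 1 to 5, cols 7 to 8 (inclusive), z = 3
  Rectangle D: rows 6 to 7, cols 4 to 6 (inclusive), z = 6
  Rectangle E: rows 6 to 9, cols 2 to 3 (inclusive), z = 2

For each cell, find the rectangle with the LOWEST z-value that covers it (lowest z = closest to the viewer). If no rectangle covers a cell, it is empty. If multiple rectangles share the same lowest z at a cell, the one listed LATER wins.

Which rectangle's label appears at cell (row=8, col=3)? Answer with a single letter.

Answer: E

Derivation:
Check cell (8,3):
  A: rows 3-6 cols 8-10 -> outside (row miss)
  B: rows 6-8 cols 3-6 z=4 -> covers; best now B (z=4)
  C: rows 1-5 cols 7-8 -> outside (row miss)
  D: rows 6-7 cols 4-6 -> outside (row miss)
  E: rows 6-9 cols 2-3 z=2 -> covers; best now E (z=2)
Winner: E at z=2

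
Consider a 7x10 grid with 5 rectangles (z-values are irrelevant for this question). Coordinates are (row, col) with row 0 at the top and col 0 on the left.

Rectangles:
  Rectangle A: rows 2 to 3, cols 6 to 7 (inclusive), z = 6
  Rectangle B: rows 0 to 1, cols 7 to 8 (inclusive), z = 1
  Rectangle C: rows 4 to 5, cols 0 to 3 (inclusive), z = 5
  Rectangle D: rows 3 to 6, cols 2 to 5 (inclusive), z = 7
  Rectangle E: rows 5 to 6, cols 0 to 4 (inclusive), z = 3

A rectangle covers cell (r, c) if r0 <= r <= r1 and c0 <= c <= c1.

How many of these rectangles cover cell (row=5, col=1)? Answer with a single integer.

Check cell (5,1):
  A: rows 2-3 cols 6-7 -> outside (row miss)
  B: rows 0-1 cols 7-8 -> outside (row miss)
  C: rows 4-5 cols 0-3 -> covers
  D: rows 3-6 cols 2-5 -> outside (col miss)
  E: rows 5-6 cols 0-4 -> covers
Count covering = 2

Answer: 2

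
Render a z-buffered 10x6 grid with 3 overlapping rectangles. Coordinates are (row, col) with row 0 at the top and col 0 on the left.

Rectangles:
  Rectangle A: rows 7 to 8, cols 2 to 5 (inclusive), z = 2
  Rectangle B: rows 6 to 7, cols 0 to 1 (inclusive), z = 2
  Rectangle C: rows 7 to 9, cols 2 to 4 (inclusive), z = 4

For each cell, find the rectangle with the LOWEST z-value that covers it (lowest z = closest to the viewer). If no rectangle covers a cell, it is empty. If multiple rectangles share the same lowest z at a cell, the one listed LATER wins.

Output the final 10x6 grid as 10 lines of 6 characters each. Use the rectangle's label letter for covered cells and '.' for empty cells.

......
......
......
......
......
......
BB....
BBAAAA
..AAAA
..CCC.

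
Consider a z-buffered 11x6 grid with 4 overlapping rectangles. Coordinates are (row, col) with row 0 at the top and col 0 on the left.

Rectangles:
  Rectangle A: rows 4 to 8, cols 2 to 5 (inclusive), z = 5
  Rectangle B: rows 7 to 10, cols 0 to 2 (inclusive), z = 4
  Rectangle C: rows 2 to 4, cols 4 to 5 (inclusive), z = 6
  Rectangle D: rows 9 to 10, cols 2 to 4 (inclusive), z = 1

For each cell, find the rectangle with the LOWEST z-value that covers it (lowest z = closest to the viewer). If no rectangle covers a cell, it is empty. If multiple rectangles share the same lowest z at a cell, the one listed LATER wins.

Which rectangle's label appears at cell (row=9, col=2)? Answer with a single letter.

Answer: D

Derivation:
Check cell (9,2):
  A: rows 4-8 cols 2-5 -> outside (row miss)
  B: rows 7-10 cols 0-2 z=4 -> covers; best now B (z=4)
  C: rows 2-4 cols 4-5 -> outside (row miss)
  D: rows 9-10 cols 2-4 z=1 -> covers; best now D (z=1)
Winner: D at z=1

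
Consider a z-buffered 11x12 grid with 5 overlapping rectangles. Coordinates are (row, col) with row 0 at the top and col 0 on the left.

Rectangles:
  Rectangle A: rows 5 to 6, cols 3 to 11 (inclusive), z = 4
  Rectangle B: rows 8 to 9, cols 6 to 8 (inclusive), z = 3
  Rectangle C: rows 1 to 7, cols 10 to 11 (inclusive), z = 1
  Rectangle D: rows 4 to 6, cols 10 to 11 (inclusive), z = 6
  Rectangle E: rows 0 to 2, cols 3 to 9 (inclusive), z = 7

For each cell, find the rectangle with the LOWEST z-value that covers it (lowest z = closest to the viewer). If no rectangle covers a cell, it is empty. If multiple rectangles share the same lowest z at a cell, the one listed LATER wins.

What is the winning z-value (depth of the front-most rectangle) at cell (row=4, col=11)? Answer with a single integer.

Check cell (4,11):
  A: rows 5-6 cols 3-11 -> outside (row miss)
  B: rows 8-9 cols 6-8 -> outside (row miss)
  C: rows 1-7 cols 10-11 z=1 -> covers; best now C (z=1)
  D: rows 4-6 cols 10-11 z=6 -> covers; best now C (z=1)
  E: rows 0-2 cols 3-9 -> outside (row miss)
Winner: C at z=1

Answer: 1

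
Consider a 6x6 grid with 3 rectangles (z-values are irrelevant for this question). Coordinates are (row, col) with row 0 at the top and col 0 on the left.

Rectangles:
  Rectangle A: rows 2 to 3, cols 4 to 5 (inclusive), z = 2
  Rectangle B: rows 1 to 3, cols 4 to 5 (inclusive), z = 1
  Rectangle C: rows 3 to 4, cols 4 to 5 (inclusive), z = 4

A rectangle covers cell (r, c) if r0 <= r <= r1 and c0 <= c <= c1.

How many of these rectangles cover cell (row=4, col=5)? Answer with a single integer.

Answer: 1

Derivation:
Check cell (4,5):
  A: rows 2-3 cols 4-5 -> outside (row miss)
  B: rows 1-3 cols 4-5 -> outside (row miss)
  C: rows 3-4 cols 4-5 -> covers
Count covering = 1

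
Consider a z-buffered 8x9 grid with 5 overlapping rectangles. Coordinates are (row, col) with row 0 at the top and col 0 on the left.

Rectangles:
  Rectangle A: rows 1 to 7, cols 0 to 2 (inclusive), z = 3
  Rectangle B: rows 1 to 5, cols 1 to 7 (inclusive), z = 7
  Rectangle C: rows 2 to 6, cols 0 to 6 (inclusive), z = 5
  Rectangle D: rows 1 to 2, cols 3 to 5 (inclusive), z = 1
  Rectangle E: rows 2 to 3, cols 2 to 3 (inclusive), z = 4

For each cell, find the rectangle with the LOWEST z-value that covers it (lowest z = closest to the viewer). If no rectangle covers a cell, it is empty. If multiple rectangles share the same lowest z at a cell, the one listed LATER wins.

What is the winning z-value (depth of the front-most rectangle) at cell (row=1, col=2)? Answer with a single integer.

Answer: 3

Derivation:
Check cell (1,2):
  A: rows 1-7 cols 0-2 z=3 -> covers; best now A (z=3)
  B: rows 1-5 cols 1-7 z=7 -> covers; best now A (z=3)
  C: rows 2-6 cols 0-6 -> outside (row miss)
  D: rows 1-2 cols 3-5 -> outside (col miss)
  E: rows 2-3 cols 2-3 -> outside (row miss)
Winner: A at z=3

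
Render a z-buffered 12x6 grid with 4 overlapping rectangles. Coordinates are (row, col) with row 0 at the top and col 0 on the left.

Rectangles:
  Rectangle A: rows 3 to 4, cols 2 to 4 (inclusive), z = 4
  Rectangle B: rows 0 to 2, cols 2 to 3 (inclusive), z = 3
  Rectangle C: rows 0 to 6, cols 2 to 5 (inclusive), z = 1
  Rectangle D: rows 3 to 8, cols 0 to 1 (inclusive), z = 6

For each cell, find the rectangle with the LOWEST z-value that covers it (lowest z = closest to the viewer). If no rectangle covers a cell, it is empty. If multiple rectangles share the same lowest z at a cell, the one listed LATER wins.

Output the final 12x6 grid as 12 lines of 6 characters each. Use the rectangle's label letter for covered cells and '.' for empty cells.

..CCCC
..CCCC
..CCCC
DDCCCC
DDCCCC
DDCCCC
DDCCCC
DD....
DD....
......
......
......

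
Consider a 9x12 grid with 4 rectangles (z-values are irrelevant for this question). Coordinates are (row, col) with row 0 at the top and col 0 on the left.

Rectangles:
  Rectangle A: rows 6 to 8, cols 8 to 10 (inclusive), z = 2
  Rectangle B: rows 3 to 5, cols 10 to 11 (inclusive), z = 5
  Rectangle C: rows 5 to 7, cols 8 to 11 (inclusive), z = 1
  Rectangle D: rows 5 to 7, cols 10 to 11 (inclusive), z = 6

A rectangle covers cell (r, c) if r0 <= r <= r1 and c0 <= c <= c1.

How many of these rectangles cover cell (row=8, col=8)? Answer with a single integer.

Check cell (8,8):
  A: rows 6-8 cols 8-10 -> covers
  B: rows 3-5 cols 10-11 -> outside (row miss)
  C: rows 5-7 cols 8-11 -> outside (row miss)
  D: rows 5-7 cols 10-11 -> outside (row miss)
Count covering = 1

Answer: 1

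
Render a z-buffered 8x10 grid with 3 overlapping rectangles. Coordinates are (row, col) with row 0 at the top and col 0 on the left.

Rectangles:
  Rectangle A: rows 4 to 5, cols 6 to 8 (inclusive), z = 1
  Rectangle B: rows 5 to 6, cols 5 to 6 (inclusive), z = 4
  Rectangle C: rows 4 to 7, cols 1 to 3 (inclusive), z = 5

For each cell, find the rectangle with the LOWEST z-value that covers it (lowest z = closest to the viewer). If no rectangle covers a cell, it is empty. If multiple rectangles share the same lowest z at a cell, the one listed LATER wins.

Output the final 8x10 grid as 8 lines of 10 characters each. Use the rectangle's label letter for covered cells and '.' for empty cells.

..........
..........
..........
..........
.CCC..AAA.
.CCC.BAAA.
.CCC.BB...
.CCC......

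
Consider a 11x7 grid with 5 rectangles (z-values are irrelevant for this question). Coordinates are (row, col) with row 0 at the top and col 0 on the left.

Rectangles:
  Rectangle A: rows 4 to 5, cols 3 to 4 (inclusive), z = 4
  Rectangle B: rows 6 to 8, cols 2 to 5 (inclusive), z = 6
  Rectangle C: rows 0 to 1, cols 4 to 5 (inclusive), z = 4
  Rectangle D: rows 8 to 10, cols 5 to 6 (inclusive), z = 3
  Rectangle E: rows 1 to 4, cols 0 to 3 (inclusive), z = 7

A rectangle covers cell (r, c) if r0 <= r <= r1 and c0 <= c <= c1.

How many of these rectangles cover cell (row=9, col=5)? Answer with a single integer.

Answer: 1

Derivation:
Check cell (9,5):
  A: rows 4-5 cols 3-4 -> outside (row miss)
  B: rows 6-8 cols 2-5 -> outside (row miss)
  C: rows 0-1 cols 4-5 -> outside (row miss)
  D: rows 8-10 cols 5-6 -> covers
  E: rows 1-4 cols 0-3 -> outside (row miss)
Count covering = 1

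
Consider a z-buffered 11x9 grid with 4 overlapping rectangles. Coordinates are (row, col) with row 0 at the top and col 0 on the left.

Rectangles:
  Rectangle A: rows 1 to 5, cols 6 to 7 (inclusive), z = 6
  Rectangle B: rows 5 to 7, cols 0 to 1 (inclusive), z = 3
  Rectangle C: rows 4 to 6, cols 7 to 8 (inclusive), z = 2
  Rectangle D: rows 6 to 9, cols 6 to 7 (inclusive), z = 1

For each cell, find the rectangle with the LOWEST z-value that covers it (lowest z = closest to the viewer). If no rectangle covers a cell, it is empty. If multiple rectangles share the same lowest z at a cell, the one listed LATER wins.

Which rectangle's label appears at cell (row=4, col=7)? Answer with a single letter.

Check cell (4,7):
  A: rows 1-5 cols 6-7 z=6 -> covers; best now A (z=6)
  B: rows 5-7 cols 0-1 -> outside (row miss)
  C: rows 4-6 cols 7-8 z=2 -> covers; best now C (z=2)
  D: rows 6-9 cols 6-7 -> outside (row miss)
Winner: C at z=2

Answer: C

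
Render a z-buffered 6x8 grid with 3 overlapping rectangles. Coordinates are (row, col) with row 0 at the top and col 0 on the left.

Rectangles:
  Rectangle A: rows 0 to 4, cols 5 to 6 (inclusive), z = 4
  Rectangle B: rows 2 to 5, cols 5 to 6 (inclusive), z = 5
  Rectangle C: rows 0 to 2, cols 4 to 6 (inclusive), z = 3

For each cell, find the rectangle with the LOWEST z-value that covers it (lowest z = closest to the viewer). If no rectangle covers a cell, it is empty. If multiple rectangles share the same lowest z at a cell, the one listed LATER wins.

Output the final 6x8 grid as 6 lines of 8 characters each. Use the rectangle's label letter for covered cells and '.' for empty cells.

....CCC.
....CCC.
....CCC.
.....AA.
.....AA.
.....BB.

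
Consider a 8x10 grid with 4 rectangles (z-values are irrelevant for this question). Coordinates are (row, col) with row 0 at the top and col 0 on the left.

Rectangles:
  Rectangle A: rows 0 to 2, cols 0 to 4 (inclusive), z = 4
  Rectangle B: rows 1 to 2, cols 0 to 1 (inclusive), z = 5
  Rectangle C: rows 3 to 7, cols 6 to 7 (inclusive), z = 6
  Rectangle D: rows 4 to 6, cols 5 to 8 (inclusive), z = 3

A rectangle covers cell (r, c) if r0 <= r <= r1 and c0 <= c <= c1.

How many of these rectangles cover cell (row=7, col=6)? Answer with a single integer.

Check cell (7,6):
  A: rows 0-2 cols 0-4 -> outside (row miss)
  B: rows 1-2 cols 0-1 -> outside (row miss)
  C: rows 3-7 cols 6-7 -> covers
  D: rows 4-6 cols 5-8 -> outside (row miss)
Count covering = 1

Answer: 1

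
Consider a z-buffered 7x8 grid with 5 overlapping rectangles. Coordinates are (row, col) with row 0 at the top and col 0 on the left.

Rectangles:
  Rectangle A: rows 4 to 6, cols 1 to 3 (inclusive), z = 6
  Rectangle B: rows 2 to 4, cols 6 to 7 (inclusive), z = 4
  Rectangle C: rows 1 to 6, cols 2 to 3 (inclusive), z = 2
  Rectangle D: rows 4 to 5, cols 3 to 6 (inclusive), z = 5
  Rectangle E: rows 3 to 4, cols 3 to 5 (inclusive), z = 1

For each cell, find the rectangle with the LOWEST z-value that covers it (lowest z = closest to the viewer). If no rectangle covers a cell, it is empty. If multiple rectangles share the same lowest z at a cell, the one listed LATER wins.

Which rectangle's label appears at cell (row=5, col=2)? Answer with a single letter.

Answer: C

Derivation:
Check cell (5,2):
  A: rows 4-6 cols 1-3 z=6 -> covers; best now A (z=6)
  B: rows 2-4 cols 6-7 -> outside (row miss)
  C: rows 1-6 cols 2-3 z=2 -> covers; best now C (z=2)
  D: rows 4-5 cols 3-6 -> outside (col miss)
  E: rows 3-4 cols 3-5 -> outside (row miss)
Winner: C at z=2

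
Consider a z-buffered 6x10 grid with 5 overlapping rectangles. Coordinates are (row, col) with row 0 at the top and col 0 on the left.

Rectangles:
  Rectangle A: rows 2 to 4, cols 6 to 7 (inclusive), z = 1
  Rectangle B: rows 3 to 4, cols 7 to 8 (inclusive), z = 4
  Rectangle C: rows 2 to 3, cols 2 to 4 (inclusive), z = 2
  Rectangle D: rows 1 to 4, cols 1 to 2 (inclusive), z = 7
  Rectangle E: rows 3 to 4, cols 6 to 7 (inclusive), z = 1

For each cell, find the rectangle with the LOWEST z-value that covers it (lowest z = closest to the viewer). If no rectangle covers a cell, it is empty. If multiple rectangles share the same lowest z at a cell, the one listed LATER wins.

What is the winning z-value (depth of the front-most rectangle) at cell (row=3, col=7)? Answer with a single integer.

Answer: 1

Derivation:
Check cell (3,7):
  A: rows 2-4 cols 6-7 z=1 -> covers; best now A (z=1)
  B: rows 3-4 cols 7-8 z=4 -> covers; best now A (z=1)
  C: rows 2-3 cols 2-4 -> outside (col miss)
  D: rows 1-4 cols 1-2 -> outside (col miss)
  E: rows 3-4 cols 6-7 z=1 -> covers; best now E (z=1)
Winner: E at z=1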